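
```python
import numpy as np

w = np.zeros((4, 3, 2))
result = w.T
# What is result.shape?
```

(2, 3, 4)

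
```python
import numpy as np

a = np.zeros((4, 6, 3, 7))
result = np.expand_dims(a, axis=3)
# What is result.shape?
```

(4, 6, 3, 1, 7)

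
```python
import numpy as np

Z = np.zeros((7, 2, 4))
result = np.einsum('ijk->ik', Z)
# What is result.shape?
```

(7, 4)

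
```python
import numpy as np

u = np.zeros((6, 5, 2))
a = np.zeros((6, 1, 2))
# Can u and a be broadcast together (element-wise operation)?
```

Yes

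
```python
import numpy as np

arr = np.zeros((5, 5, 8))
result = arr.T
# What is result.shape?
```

(8, 5, 5)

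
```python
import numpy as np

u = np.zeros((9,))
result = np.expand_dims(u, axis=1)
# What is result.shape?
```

(9, 1)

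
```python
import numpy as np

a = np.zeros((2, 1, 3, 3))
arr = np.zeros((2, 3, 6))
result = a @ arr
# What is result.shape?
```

(2, 2, 3, 6)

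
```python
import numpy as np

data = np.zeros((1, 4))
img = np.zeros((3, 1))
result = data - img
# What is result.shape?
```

(3, 4)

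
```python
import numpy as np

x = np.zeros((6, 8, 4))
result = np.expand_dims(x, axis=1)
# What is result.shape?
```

(6, 1, 8, 4)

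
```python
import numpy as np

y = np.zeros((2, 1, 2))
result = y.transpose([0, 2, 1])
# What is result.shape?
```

(2, 2, 1)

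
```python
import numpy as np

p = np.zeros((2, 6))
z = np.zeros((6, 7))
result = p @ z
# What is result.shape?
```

(2, 7)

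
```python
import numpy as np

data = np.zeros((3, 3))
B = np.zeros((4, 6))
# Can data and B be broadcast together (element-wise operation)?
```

No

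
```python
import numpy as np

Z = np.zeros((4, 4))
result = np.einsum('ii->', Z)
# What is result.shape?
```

()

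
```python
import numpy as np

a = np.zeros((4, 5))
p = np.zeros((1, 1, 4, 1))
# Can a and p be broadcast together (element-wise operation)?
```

Yes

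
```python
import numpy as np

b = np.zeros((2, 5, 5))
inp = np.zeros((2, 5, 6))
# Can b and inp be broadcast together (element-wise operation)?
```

No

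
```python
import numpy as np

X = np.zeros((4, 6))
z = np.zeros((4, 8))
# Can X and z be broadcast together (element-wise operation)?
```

No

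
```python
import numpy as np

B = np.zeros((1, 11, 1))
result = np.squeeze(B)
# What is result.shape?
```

(11,)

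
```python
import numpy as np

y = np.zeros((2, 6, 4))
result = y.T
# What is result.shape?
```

(4, 6, 2)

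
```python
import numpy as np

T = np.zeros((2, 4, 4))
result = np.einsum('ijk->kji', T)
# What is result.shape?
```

(4, 4, 2)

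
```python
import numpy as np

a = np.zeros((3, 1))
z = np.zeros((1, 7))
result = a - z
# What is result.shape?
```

(3, 7)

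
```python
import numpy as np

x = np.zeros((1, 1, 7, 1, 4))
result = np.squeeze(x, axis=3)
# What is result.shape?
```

(1, 1, 7, 4)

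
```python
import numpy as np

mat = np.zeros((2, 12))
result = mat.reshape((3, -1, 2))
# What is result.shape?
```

(3, 4, 2)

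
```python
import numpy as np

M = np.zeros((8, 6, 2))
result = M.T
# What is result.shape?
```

(2, 6, 8)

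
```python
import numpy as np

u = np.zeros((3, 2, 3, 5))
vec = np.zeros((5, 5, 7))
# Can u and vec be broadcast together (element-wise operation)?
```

No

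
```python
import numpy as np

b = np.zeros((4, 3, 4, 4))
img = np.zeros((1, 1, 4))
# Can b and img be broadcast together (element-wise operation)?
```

Yes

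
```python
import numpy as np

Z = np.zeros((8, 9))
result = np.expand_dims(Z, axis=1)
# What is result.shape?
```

(8, 1, 9)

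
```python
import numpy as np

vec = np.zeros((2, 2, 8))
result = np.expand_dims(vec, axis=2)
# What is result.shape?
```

(2, 2, 1, 8)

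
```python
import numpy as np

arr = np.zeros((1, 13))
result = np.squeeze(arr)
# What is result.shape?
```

(13,)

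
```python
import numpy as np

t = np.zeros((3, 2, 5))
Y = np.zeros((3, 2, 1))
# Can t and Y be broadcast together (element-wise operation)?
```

Yes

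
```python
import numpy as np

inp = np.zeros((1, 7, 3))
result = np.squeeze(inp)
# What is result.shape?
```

(7, 3)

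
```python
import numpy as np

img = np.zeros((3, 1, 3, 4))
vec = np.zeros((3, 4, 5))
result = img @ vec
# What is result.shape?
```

(3, 3, 3, 5)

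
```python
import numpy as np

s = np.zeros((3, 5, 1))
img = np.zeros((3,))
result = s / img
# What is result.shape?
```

(3, 5, 3)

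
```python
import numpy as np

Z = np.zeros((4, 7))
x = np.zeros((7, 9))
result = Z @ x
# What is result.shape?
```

(4, 9)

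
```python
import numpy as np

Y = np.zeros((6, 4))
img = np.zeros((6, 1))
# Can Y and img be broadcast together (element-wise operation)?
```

Yes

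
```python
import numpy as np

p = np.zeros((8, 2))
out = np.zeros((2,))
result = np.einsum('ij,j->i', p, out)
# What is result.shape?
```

(8,)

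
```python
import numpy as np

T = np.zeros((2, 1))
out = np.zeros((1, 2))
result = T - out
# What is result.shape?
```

(2, 2)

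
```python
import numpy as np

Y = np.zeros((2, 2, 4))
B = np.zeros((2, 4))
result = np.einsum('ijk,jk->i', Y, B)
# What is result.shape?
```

(2,)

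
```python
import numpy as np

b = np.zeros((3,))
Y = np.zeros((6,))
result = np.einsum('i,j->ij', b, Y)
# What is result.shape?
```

(3, 6)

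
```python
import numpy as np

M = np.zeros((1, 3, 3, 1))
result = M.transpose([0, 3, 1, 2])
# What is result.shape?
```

(1, 1, 3, 3)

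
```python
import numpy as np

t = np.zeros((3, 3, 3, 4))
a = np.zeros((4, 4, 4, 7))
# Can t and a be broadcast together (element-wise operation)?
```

No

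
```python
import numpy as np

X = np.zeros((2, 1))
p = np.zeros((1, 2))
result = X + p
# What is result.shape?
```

(2, 2)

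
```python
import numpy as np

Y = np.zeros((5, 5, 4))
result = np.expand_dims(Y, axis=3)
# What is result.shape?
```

(5, 5, 4, 1)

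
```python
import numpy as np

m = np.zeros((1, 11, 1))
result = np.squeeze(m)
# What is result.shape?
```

(11,)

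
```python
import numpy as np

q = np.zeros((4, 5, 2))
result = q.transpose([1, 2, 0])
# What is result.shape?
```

(5, 2, 4)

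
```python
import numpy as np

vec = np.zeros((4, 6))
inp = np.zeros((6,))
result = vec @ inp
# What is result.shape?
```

(4,)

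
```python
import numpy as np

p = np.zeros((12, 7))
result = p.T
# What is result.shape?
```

(7, 12)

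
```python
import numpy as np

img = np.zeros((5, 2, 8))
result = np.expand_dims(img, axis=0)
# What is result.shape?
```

(1, 5, 2, 8)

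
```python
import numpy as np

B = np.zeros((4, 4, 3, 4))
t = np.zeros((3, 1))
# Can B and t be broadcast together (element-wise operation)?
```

Yes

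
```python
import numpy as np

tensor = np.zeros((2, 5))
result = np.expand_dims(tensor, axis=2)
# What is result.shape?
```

(2, 5, 1)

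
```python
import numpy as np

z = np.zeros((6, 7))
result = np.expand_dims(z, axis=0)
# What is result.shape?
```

(1, 6, 7)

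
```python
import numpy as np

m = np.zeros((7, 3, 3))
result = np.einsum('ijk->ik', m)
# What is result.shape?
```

(7, 3)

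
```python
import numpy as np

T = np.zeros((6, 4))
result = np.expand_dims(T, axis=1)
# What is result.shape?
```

(6, 1, 4)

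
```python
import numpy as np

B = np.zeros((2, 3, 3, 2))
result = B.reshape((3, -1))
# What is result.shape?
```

(3, 12)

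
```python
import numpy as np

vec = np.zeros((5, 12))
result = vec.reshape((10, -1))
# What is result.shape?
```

(10, 6)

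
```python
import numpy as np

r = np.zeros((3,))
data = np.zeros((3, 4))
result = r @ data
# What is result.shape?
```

(4,)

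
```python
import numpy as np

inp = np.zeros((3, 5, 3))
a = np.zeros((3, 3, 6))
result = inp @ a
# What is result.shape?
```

(3, 5, 6)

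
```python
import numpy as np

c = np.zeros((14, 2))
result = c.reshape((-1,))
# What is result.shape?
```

(28,)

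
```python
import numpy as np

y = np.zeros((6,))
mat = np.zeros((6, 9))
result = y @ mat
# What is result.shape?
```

(9,)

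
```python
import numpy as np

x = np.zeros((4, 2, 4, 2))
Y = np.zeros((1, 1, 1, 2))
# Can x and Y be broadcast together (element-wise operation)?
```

Yes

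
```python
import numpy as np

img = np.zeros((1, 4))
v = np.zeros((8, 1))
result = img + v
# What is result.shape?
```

(8, 4)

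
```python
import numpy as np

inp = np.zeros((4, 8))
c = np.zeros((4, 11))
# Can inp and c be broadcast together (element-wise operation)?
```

No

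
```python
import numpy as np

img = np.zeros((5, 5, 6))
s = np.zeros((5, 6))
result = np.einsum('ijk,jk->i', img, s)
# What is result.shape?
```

(5,)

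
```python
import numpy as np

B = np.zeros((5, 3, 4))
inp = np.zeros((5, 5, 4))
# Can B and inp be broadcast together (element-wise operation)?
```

No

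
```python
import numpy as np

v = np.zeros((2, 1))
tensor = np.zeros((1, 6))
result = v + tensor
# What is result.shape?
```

(2, 6)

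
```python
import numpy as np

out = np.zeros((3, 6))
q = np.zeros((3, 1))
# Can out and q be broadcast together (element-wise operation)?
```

Yes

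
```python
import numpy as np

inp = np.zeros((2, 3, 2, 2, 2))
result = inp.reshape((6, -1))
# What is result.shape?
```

(6, 8)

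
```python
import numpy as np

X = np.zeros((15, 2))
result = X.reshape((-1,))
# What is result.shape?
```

(30,)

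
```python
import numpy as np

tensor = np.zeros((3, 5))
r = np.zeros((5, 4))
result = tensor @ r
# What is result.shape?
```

(3, 4)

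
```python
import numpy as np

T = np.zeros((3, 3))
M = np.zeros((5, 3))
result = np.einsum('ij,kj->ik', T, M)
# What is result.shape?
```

(3, 5)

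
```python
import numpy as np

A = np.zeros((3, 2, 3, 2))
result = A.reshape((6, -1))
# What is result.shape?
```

(6, 6)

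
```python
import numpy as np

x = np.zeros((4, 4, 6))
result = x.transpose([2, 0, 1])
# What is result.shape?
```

(6, 4, 4)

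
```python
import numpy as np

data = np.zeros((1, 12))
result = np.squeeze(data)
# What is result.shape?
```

(12,)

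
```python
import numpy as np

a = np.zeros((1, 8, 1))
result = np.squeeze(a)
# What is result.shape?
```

(8,)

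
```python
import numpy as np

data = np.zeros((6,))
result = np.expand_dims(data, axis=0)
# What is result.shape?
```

(1, 6)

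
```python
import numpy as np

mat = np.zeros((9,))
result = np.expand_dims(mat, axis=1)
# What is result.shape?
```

(9, 1)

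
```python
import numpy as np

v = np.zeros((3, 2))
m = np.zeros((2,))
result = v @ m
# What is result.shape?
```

(3,)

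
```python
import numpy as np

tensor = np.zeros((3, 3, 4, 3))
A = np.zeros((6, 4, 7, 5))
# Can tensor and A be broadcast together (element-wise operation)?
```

No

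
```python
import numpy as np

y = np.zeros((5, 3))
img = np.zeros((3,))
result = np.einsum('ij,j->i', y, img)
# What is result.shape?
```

(5,)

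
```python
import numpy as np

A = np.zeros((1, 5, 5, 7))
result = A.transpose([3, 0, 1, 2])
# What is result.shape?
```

(7, 1, 5, 5)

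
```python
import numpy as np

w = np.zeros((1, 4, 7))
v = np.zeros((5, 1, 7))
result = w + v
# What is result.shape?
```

(5, 4, 7)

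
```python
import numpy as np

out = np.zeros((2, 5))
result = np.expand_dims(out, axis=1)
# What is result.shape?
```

(2, 1, 5)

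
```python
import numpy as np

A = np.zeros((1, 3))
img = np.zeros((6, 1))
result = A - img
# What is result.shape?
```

(6, 3)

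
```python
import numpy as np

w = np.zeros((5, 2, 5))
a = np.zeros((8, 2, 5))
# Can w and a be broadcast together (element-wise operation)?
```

No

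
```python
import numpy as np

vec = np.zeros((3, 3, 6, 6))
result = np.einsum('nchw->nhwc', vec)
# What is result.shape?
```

(3, 6, 6, 3)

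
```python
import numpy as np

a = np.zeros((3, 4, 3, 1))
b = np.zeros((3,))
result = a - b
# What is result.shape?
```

(3, 4, 3, 3)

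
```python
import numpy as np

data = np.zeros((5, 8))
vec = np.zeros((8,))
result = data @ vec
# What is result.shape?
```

(5,)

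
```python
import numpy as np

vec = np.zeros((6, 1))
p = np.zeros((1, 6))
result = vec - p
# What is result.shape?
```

(6, 6)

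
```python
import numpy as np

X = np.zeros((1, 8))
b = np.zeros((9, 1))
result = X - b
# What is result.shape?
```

(9, 8)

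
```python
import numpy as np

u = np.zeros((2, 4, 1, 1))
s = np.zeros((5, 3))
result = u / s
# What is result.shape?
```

(2, 4, 5, 3)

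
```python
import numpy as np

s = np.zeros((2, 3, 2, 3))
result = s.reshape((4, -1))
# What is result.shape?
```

(4, 9)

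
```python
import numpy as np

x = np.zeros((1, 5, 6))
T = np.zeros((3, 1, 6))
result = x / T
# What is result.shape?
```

(3, 5, 6)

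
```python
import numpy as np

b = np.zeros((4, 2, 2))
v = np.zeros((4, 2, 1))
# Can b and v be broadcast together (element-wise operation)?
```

Yes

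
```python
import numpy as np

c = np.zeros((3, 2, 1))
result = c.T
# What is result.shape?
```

(1, 2, 3)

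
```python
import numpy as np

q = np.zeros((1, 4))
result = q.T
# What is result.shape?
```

(4, 1)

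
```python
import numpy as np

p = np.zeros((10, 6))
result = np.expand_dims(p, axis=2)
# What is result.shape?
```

(10, 6, 1)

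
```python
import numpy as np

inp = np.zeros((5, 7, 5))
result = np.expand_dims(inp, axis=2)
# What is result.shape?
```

(5, 7, 1, 5)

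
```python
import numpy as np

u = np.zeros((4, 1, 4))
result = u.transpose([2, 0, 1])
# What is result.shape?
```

(4, 4, 1)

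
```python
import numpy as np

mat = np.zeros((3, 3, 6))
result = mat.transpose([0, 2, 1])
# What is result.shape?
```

(3, 6, 3)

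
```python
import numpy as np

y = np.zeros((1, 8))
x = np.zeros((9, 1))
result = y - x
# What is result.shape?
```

(9, 8)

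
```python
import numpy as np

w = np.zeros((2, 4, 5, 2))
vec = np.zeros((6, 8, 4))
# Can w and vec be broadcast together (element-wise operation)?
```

No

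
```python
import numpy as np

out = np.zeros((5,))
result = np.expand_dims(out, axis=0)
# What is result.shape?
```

(1, 5)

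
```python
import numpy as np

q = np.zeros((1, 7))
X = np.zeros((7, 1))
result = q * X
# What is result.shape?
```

(7, 7)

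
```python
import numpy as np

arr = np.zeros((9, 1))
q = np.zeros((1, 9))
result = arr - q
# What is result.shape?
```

(9, 9)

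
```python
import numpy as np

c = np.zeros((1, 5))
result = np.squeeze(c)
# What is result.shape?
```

(5,)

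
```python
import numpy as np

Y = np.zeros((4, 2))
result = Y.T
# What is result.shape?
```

(2, 4)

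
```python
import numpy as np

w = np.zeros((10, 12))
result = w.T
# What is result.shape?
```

(12, 10)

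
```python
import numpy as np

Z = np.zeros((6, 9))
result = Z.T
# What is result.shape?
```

(9, 6)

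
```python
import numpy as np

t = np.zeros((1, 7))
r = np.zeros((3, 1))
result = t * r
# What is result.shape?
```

(3, 7)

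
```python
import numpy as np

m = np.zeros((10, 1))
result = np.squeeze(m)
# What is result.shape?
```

(10,)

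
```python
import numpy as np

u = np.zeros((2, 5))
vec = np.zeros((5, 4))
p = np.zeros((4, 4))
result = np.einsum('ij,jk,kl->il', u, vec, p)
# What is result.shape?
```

(2, 4)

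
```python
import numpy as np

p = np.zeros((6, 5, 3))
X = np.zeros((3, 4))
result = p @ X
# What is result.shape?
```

(6, 5, 4)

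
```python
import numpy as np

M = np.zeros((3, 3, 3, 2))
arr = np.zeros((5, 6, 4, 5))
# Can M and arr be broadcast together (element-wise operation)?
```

No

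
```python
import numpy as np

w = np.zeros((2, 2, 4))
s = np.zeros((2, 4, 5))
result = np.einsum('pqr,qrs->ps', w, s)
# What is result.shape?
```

(2, 5)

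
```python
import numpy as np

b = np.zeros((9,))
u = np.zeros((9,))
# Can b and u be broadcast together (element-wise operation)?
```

Yes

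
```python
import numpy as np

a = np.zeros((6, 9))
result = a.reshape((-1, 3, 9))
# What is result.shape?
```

(2, 3, 9)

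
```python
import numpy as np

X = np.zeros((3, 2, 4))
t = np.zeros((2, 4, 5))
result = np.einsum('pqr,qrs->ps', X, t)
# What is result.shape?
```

(3, 5)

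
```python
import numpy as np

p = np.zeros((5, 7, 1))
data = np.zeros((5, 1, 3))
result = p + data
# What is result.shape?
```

(5, 7, 3)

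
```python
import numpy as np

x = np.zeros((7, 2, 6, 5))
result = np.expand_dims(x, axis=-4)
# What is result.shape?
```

(7, 1, 2, 6, 5)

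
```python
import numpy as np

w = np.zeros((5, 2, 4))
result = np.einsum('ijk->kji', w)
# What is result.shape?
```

(4, 2, 5)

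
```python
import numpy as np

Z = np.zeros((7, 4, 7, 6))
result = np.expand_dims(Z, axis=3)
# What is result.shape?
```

(7, 4, 7, 1, 6)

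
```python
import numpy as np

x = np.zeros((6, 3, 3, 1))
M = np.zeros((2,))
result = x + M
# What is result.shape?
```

(6, 3, 3, 2)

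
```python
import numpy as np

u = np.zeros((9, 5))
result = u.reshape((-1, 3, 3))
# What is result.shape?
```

(5, 3, 3)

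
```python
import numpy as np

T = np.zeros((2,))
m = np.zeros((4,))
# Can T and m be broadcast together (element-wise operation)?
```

No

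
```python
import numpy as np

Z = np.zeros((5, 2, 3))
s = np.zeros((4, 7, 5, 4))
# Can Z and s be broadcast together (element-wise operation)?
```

No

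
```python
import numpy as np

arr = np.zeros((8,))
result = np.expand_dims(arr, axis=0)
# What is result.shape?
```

(1, 8)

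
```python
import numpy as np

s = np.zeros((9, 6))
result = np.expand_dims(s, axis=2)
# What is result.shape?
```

(9, 6, 1)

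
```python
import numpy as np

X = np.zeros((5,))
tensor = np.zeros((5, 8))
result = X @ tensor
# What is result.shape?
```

(8,)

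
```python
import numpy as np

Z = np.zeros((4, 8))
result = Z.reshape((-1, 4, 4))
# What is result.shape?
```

(2, 4, 4)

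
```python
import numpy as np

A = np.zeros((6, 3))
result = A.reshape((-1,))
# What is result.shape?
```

(18,)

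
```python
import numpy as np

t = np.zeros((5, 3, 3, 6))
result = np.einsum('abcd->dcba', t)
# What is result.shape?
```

(6, 3, 3, 5)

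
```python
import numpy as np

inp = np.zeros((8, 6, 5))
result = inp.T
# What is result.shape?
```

(5, 6, 8)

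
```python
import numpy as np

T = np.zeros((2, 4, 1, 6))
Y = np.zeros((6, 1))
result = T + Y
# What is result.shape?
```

(2, 4, 6, 6)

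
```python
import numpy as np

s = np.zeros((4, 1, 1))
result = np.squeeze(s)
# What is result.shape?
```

(4,)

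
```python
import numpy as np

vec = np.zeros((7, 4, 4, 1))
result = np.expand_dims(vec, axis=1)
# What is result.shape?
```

(7, 1, 4, 4, 1)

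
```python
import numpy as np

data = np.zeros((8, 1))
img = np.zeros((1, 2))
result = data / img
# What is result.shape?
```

(8, 2)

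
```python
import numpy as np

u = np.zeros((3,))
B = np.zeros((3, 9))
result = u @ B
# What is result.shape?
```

(9,)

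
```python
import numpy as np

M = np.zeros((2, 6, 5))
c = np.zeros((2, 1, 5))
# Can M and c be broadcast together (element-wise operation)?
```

Yes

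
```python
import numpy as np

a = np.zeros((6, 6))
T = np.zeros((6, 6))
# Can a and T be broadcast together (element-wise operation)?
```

Yes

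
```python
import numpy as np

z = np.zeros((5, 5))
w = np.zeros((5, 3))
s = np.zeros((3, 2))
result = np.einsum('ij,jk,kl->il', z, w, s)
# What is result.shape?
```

(5, 2)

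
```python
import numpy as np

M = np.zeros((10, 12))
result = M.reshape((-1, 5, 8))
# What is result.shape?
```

(3, 5, 8)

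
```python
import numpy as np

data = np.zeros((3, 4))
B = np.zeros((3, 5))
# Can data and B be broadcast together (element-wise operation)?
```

No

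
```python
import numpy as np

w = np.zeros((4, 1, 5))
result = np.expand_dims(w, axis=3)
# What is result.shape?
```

(4, 1, 5, 1)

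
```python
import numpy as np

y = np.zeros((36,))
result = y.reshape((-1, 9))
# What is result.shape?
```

(4, 9)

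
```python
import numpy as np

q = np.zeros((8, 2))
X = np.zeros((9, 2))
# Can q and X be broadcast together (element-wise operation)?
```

No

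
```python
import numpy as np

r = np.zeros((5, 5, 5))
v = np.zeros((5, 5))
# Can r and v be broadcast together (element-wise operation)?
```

Yes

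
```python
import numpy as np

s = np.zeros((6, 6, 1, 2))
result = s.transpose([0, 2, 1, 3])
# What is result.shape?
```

(6, 1, 6, 2)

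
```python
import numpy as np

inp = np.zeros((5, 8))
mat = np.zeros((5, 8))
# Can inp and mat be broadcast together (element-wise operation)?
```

Yes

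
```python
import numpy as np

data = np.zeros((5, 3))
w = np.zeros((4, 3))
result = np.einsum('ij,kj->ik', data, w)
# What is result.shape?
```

(5, 4)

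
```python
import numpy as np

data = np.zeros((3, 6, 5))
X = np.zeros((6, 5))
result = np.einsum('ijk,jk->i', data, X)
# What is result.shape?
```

(3,)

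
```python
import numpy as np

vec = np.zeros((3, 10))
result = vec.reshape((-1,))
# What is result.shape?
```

(30,)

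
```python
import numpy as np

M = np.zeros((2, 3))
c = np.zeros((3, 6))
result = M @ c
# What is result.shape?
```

(2, 6)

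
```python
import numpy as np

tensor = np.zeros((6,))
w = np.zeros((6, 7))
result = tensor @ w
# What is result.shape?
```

(7,)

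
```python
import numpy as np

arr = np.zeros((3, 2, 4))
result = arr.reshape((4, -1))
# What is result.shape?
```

(4, 6)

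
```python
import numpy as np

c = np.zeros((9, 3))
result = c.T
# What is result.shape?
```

(3, 9)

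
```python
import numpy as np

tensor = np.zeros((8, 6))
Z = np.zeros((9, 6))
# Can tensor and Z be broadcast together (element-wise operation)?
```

No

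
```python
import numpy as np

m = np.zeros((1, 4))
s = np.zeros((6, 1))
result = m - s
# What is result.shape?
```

(6, 4)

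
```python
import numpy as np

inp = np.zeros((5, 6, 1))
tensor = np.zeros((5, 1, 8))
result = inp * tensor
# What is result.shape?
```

(5, 6, 8)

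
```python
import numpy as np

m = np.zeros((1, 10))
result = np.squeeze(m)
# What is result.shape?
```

(10,)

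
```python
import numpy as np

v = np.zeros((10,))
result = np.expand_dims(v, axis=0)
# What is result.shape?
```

(1, 10)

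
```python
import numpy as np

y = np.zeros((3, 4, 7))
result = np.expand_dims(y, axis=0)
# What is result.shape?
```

(1, 3, 4, 7)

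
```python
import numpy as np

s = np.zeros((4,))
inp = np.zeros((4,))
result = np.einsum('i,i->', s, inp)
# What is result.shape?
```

()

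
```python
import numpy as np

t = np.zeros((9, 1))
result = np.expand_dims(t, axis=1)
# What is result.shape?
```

(9, 1, 1)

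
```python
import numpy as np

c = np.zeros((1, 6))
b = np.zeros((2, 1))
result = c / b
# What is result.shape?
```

(2, 6)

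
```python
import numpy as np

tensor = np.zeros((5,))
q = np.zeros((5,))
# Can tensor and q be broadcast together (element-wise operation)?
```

Yes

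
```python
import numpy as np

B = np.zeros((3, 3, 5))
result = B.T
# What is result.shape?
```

(5, 3, 3)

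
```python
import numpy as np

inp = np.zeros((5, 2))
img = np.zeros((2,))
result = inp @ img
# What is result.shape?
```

(5,)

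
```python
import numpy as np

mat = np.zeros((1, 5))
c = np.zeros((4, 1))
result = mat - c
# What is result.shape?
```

(4, 5)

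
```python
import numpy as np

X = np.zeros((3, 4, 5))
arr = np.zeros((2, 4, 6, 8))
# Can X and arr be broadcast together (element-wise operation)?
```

No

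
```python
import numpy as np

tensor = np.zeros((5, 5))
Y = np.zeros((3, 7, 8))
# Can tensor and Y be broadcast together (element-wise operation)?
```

No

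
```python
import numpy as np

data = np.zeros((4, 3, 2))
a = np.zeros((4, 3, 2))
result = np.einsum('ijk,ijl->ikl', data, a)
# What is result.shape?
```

(4, 2, 2)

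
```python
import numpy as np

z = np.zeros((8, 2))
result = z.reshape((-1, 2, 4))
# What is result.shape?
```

(2, 2, 4)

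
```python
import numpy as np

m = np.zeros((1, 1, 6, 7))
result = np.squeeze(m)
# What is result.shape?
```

(6, 7)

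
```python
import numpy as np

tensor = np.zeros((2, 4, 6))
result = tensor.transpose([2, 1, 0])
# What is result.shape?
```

(6, 4, 2)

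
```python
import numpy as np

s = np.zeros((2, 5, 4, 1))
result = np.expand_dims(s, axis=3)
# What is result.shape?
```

(2, 5, 4, 1, 1)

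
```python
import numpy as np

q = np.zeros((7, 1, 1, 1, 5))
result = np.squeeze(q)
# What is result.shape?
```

(7, 5)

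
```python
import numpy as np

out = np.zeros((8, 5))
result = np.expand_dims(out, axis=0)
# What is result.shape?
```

(1, 8, 5)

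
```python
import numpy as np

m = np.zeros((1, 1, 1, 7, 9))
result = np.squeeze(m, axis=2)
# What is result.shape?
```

(1, 1, 7, 9)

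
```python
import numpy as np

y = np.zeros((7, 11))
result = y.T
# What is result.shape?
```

(11, 7)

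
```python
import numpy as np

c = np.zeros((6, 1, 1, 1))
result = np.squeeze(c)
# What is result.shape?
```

(6,)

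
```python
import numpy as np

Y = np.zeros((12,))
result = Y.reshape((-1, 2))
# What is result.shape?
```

(6, 2)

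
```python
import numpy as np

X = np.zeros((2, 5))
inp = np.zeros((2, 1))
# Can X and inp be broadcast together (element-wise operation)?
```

Yes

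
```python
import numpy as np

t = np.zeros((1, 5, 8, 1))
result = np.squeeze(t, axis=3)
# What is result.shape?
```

(1, 5, 8)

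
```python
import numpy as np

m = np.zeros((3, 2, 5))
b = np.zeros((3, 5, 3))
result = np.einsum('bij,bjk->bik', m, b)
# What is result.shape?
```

(3, 2, 3)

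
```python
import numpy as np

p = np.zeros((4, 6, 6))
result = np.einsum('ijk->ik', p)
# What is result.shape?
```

(4, 6)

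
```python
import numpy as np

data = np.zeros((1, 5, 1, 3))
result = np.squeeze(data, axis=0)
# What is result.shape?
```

(5, 1, 3)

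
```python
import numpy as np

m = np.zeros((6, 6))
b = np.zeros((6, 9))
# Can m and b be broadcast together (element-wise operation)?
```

No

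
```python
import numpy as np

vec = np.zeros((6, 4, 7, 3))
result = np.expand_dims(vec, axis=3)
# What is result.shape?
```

(6, 4, 7, 1, 3)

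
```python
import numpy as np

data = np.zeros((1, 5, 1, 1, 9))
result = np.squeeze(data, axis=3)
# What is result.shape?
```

(1, 5, 1, 9)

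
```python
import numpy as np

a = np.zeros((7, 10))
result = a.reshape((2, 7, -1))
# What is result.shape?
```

(2, 7, 5)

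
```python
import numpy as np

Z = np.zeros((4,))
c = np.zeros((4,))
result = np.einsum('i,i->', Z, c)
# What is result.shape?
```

()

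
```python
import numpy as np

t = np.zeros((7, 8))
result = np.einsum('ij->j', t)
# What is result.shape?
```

(8,)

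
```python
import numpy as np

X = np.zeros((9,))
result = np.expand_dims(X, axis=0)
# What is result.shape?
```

(1, 9)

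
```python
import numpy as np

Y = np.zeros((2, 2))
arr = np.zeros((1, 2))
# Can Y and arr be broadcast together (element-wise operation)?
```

Yes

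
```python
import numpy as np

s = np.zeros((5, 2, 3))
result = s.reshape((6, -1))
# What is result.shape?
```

(6, 5)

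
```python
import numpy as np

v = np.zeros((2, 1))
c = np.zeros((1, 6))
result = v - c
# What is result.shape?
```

(2, 6)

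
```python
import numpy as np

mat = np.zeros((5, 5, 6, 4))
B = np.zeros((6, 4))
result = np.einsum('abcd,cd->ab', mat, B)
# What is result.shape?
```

(5, 5)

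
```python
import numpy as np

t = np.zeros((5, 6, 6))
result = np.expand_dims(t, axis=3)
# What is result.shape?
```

(5, 6, 6, 1)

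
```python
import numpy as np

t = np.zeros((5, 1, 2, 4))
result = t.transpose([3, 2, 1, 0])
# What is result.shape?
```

(4, 2, 1, 5)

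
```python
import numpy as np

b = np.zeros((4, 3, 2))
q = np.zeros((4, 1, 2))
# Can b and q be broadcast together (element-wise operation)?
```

Yes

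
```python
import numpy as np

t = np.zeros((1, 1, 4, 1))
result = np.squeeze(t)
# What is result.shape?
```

(4,)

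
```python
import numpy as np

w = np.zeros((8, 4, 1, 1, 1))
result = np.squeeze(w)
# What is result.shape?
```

(8, 4)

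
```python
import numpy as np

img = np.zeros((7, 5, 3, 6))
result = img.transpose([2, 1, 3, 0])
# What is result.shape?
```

(3, 5, 6, 7)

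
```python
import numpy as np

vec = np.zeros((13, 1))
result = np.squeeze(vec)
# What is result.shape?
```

(13,)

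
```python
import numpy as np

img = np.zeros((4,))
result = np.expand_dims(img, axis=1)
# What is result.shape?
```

(4, 1)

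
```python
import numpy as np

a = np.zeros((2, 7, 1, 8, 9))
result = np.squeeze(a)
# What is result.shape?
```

(2, 7, 8, 9)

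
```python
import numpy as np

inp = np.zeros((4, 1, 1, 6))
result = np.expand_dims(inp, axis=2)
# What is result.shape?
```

(4, 1, 1, 1, 6)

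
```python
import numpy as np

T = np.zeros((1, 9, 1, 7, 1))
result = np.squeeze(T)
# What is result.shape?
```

(9, 7)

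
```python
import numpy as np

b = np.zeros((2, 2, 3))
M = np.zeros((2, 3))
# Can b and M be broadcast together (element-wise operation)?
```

Yes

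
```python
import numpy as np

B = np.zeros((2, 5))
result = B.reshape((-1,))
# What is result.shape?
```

(10,)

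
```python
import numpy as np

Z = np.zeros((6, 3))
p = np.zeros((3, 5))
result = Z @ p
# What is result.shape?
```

(6, 5)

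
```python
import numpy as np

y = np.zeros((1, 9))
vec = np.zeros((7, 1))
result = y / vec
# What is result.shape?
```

(7, 9)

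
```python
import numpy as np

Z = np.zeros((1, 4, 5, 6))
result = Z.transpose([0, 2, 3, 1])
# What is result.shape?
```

(1, 5, 6, 4)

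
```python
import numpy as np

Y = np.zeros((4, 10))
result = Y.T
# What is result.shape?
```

(10, 4)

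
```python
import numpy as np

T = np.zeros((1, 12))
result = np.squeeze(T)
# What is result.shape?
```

(12,)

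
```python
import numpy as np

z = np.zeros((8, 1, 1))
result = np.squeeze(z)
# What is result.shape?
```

(8,)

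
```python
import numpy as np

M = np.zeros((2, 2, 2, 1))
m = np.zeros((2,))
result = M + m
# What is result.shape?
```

(2, 2, 2, 2)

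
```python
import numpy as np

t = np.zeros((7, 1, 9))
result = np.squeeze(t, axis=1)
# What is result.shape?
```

(7, 9)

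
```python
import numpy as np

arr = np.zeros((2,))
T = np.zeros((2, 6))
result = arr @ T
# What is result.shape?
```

(6,)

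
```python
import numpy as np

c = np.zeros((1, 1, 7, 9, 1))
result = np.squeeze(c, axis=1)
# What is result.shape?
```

(1, 7, 9, 1)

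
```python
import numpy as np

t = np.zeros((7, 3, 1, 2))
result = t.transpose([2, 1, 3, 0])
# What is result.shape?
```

(1, 3, 2, 7)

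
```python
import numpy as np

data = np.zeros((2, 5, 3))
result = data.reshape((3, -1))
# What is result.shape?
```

(3, 10)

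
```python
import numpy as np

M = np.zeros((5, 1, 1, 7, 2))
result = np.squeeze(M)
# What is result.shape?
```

(5, 7, 2)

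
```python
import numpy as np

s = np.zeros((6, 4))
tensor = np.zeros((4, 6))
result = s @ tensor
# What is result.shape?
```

(6, 6)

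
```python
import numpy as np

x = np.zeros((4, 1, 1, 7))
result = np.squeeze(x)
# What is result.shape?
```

(4, 7)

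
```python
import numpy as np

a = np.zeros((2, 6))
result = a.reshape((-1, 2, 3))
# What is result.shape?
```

(2, 2, 3)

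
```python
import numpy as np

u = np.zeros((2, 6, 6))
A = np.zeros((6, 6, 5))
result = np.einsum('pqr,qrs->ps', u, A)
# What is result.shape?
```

(2, 5)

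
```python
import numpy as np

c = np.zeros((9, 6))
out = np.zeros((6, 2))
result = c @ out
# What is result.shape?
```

(9, 2)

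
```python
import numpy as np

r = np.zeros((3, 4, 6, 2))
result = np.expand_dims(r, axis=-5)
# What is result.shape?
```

(1, 3, 4, 6, 2)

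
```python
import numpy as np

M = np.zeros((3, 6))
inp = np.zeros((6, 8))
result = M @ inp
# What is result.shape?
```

(3, 8)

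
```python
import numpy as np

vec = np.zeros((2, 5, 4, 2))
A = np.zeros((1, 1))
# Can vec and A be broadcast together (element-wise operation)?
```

Yes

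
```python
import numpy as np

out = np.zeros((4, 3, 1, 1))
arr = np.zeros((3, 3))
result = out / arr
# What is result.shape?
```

(4, 3, 3, 3)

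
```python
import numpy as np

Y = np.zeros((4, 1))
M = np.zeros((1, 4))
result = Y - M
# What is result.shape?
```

(4, 4)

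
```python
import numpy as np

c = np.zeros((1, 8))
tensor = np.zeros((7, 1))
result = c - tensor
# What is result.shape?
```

(7, 8)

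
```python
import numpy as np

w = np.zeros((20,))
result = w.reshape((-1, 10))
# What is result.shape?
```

(2, 10)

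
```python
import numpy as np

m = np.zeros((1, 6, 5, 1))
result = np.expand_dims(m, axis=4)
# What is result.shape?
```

(1, 6, 5, 1, 1)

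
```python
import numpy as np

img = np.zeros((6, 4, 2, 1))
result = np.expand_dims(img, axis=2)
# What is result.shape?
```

(6, 4, 1, 2, 1)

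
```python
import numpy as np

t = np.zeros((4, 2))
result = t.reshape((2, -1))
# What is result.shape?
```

(2, 4)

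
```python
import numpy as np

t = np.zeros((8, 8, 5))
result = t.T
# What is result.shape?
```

(5, 8, 8)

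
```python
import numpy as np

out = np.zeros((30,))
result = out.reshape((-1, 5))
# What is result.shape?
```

(6, 5)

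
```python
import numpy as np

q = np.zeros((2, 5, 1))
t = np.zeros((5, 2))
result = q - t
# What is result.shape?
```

(2, 5, 2)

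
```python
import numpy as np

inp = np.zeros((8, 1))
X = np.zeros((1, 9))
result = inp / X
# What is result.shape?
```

(8, 9)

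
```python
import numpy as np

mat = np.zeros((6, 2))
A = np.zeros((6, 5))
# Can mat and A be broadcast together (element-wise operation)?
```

No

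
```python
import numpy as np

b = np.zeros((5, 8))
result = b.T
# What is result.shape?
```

(8, 5)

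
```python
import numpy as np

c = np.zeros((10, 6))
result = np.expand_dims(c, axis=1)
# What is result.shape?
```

(10, 1, 6)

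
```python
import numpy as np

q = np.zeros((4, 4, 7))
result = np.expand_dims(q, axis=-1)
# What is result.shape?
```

(4, 4, 7, 1)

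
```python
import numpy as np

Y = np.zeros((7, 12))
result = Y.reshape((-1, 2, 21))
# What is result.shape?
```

(2, 2, 21)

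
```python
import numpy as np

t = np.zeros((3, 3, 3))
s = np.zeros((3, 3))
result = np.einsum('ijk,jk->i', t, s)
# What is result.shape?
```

(3,)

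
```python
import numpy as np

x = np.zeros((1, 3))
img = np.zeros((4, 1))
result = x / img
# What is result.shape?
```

(4, 3)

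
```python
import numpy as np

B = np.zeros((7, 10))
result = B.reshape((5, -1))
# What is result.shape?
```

(5, 14)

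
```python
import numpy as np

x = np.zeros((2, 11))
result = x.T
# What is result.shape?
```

(11, 2)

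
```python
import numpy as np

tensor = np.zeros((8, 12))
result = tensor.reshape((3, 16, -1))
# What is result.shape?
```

(3, 16, 2)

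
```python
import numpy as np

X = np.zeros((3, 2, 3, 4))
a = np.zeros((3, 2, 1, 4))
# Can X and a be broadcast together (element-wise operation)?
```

Yes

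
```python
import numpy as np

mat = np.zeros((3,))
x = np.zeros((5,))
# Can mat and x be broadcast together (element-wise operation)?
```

No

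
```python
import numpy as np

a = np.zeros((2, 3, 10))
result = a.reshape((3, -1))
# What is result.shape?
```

(3, 20)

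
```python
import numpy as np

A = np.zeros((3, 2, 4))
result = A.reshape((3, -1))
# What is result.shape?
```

(3, 8)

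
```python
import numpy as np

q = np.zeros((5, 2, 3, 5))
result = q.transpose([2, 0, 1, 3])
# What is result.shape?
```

(3, 5, 2, 5)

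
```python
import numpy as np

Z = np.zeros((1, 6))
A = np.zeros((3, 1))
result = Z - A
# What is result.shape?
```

(3, 6)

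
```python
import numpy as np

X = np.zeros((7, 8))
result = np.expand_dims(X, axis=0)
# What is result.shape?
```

(1, 7, 8)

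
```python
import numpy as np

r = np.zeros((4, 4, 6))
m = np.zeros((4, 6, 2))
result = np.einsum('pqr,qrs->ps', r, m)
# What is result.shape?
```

(4, 2)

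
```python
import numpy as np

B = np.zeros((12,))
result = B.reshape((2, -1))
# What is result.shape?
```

(2, 6)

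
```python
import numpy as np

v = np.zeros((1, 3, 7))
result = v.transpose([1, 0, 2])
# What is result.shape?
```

(3, 1, 7)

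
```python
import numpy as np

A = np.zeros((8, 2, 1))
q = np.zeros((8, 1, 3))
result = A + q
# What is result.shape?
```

(8, 2, 3)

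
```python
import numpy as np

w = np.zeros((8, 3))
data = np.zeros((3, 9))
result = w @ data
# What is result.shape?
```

(8, 9)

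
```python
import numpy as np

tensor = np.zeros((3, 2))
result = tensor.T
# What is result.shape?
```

(2, 3)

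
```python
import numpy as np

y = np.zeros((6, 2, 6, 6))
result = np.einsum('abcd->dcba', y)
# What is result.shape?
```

(6, 6, 2, 6)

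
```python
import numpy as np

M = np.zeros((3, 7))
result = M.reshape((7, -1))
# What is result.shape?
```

(7, 3)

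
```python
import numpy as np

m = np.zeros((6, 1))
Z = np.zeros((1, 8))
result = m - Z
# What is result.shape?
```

(6, 8)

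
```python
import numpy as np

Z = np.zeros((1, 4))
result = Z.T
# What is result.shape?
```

(4, 1)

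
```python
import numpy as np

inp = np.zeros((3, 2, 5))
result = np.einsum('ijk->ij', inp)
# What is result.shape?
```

(3, 2)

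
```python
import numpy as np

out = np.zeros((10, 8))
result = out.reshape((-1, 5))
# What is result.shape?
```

(16, 5)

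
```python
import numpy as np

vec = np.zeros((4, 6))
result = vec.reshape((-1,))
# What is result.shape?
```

(24,)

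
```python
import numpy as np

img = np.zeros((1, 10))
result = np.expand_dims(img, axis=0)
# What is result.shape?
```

(1, 1, 10)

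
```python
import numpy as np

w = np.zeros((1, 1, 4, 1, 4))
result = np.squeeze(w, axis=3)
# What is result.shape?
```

(1, 1, 4, 4)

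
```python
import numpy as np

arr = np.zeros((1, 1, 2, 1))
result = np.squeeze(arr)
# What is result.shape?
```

(2,)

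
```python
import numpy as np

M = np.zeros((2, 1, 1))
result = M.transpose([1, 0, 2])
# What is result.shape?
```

(1, 2, 1)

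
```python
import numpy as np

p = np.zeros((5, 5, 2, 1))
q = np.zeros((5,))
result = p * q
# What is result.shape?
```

(5, 5, 2, 5)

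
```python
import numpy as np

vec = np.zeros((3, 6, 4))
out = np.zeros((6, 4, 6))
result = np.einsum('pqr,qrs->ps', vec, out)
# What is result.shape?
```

(3, 6)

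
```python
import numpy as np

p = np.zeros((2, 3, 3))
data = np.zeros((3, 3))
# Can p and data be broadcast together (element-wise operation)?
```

Yes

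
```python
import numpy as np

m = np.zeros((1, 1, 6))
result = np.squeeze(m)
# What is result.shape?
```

(6,)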